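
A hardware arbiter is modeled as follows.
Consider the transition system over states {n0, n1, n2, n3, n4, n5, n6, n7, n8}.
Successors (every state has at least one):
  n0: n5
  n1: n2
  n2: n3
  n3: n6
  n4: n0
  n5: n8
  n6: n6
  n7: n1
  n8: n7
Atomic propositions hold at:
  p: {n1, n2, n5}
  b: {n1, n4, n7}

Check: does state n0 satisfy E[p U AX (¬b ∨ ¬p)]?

Sat(¬b) = {n0, n2, n3, n5, n6, n8}
Sat(¬p) = {n0, n3, n4, n6, n7, n8}
Sat(¬b ∨ ¬p) = {n0, n2, n3, n4, n5, n6, n7, n8}
Sat(AX (¬b ∨ ¬p)) = {s : every successor in {n0, n2, n3, n4, n5, n6, n7, n8}} = {n0, n1, n2, n3, n4, n5, n6, n8}
E[p U AX (¬b ∨ ¬p)]: least fixpoint, start Z0 = Sat(AX (¬b ∨ ¬p)) = {n0, n1, n2, n3, n4, n5, n6, n8}, add states in Sat(p) with some successor in Z. Already a fixed point.
Sat(E[p U AX (¬b ∨ ¬p)]) = {n0, n1, n2, n3, n4, n5, n6, n8}
n0 ∈ Sat(E[p U AX (¬b ∨ ¬p)]) = {n0, n1, n2, n3, n4, n5, n6, n8}, so the formula holds at n0.

Yes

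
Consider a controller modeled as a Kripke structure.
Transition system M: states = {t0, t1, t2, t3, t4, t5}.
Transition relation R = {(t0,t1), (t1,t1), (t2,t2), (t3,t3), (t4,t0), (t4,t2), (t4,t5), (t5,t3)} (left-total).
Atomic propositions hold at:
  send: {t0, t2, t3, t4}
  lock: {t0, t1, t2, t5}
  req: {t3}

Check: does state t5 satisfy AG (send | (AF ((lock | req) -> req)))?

Yes

Sat(lock | req) = {t0, t1, t2, t3, t5}
Sat((lock | req) -> req) = {t3, t4}
AF ((lock | req) -> req): least fixpoint, start Z0 = {t3, t4}, add states with every successor in Z. Z1 = {t3, t4, t5}; fixed.
Sat(AF ((lock | req) -> req)) = {t3, t4, t5}
Sat(send | (AF ((lock | req) -> req))) = {t0, t2, t3, t4, t5}
AG (send | (AF ((lock | req) -> req))): greatest fixpoint, start Z0 = {t0, t2, t3, t4, t5}, keep only states in Sat with every successor in Z. Z1 = {t2, t3, t4, t5}; Z2 = {t2, t3, t5}; fixed.
Sat(AG (send | (AF ((lock | req) -> req)))) = {t2, t3, t5}
t5 ∈ Sat(AG (send | (AF ((lock | req) -> req)))) = {t2, t3, t5}, so the formula holds at t5.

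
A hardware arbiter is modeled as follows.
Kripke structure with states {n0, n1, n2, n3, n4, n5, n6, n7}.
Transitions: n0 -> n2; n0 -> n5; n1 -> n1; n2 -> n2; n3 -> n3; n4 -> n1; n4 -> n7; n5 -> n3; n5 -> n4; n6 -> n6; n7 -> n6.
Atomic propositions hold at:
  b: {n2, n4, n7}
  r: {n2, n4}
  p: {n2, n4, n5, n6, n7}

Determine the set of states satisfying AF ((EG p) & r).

EG p: greatest fixpoint, start Z0 = {n2, n4, n5, n6, n7}, keep only states in Sat with some successor in Z. Already a fixed point.
Sat(EG p) = {n2, n4, n5, n6, n7}
Sat((EG p) & r) = {n2, n4}
AF ((EG p) & r): least fixpoint, start Z0 = {n2, n4}, add states with every successor in Z. Already a fixed point.
Sat(AF ((EG p) & r)) = {n2, n4}

{n2, n4}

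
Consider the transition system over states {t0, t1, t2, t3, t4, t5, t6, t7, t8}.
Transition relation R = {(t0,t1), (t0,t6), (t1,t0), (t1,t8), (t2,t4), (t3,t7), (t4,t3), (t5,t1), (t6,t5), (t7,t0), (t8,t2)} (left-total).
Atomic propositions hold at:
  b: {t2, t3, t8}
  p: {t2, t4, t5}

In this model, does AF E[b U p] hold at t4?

Yes

E[b U p]: least fixpoint, start Z0 = Sat(p) = {t2, t4, t5}, add states in Sat(b) with some successor in Z. Z1 = {t2, t4, t5, t8}; fixed.
Sat(E[b U p]) = {t2, t4, t5, t8}
AF E[b U p]: least fixpoint, start Z0 = {t2, t4, t5, t8}, add states with every successor in Z. Z1 = {t2, t4, t5, t6, t8}; fixed.
Sat(AF E[b U p]) = {t2, t4, t5, t6, t8}
t4 ∈ Sat(AF E[b U p]) = {t2, t4, t5, t6, t8}, so the formula holds at t4.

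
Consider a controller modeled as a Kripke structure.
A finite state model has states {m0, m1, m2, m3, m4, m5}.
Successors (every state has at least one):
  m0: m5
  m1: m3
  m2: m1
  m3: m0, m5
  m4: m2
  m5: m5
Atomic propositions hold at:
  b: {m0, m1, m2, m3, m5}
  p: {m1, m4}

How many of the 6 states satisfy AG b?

5

AG b: greatest fixpoint, start Z0 = {m0, m1, m2, m3, m5}, keep only states in Sat with every successor in Z. Already a fixed point.
Sat(AG b) = {m0, m1, m2, m3, m5}
|Sat(AG b)| = |{m0, m1, m2, m3, m5}| = 5.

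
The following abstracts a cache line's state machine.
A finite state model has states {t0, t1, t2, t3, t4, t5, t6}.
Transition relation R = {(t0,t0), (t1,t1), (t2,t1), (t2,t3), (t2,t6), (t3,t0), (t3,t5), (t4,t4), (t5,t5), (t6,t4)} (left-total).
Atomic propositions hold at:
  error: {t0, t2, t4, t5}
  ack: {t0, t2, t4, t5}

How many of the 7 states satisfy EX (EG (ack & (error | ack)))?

5

Sat(error | ack) = {t0, t2, t4, t5}
Sat(ack & (error | ack)) = {t0, t2, t4, t5}
EG (ack & (error | ack)): greatest fixpoint, start Z0 = {t0, t2, t4, t5}, keep only states in Sat with some successor in Z. Z1 = {t0, t4, t5}; fixed.
Sat(EG (ack & (error | ack))) = {t0, t4, t5}
Sat(EX (EG (ack & (error | ack)))) = {s : some successor in {t0, t4, t5}} = {t0, t3, t4, t5, t6}
|Sat(EX (EG (ack & (error | ack))))| = |{t0, t3, t4, t5, t6}| = 5.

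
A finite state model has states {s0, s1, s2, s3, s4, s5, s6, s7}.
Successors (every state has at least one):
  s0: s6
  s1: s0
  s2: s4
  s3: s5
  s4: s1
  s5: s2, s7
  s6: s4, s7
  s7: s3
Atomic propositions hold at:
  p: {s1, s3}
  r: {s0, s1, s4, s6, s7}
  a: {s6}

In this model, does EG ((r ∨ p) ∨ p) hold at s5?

Sat(r ∨ p) = {s0, s1, s3, s4, s6, s7}
Sat((r ∨ p) ∨ p) = {s0, s1, s3, s4, s6, s7}
EG ((r ∨ p) ∨ p): greatest fixpoint, start Z0 = {s0, s1, s3, s4, s6, s7}, keep only states in Sat with some successor in Z. Z1 = {s0, s1, s4, s6, s7}; Z2 = {s0, s1, s4, s6}; fixed.
Sat(EG ((r ∨ p) ∨ p)) = {s0, s1, s4, s6}
s5 ∉ Sat(EG ((r ∨ p) ∨ p)) = {s0, s1, s4, s6}, so the formula does not hold at s5.

No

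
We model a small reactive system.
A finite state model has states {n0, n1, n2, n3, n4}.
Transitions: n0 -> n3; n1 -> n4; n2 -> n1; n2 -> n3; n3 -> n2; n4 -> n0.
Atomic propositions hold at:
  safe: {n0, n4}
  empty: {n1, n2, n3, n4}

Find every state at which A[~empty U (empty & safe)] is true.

Sat(~empty) = {n0}
Sat(empty & safe) = {n4}
A[~empty U (empty & safe)]: least fixpoint, start Z0 = Sat((empty & safe)) = {n4}, add states in Sat(~empty) with every successor in Z. Already a fixed point.
Sat(A[~empty U (empty & safe)]) = {n4}

{n4}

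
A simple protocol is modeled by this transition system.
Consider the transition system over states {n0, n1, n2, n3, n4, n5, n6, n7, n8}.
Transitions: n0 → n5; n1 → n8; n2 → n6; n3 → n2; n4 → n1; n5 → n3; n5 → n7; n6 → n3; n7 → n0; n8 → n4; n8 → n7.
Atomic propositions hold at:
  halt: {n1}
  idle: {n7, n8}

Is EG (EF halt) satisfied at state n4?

EF halt: least fixpoint, start Z0 = {n1}, add states with some successor in Z. Z1 = {n1, n4}; Z2 = {n1, n4, n8}; fixed.
Sat(EF halt) = {n1, n4, n8}
EG (EF halt): greatest fixpoint, start Z0 = {n1, n4, n8}, keep only states in Sat with some successor in Z. Already a fixed point.
Sat(EG (EF halt)) = {n1, n4, n8}
n4 ∈ Sat(EG (EF halt)) = {n1, n4, n8}, so the formula holds at n4.

Yes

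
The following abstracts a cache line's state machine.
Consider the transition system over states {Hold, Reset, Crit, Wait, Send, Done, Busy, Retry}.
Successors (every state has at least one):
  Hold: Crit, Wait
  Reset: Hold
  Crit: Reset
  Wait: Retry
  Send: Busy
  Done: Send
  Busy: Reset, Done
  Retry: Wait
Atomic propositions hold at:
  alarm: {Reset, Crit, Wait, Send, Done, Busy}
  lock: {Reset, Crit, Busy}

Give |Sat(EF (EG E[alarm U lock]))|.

E[alarm U lock]: least fixpoint, start Z0 = Sat(lock) = {Reset, Crit, Busy}, add states in Sat(alarm) with some successor in Z. Z1 = {Reset, Crit, Send, Busy}; Z2 = {Reset, Crit, Send, Done, Busy}; fixed.
Sat(E[alarm U lock]) = {Reset, Crit, Send, Done, Busy}
EG E[alarm U lock]: greatest fixpoint, start Z0 = {Reset, Crit, Send, Done, Busy}, keep only states in Sat with some successor in Z. Z1 = {Crit, Send, Done, Busy}; Z2 = {Send, Done, Busy}; fixed.
Sat(EG E[alarm U lock]) = {Send, Done, Busy}
EF (EG E[alarm U lock]): least fixpoint, start Z0 = {Send, Done, Busy}, add states with some successor in Z. Already a fixed point.
Sat(EF (EG E[alarm U lock])) = {Send, Done, Busy}
|Sat(EF (EG E[alarm U lock]))| = |{Send, Done, Busy}| = 3.

3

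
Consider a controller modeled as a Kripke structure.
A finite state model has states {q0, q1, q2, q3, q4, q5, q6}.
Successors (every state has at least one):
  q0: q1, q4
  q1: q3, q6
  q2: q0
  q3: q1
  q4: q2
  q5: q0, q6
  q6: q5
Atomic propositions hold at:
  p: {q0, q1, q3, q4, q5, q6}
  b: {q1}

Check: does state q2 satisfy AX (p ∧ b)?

Sat(p ∧ b) = {q1}
Sat(AX (p ∧ b)) = {s : every successor in {q1}} = {q3}
q2 ∉ Sat(AX (p ∧ b)) = {q3}, so the formula does not hold at q2.

No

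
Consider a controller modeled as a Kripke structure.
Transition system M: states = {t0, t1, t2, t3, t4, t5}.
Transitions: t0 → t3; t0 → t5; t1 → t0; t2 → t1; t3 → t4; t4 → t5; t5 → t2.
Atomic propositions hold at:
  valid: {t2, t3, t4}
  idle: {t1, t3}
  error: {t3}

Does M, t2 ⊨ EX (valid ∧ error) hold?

Sat(valid ∧ error) = {t3}
Sat(EX (valid ∧ error)) = {s : some successor in {t3}} = {t0}
t2 ∉ Sat(EX (valid ∧ error)) = {t0}, so the formula does not hold at t2.

No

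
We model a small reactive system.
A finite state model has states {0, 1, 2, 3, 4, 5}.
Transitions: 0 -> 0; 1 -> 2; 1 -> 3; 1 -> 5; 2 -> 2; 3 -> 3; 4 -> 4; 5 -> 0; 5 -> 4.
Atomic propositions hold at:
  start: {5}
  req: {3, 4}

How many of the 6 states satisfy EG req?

EG req: greatest fixpoint, start Z0 = {3, 4}, keep only states in Sat with some successor in Z. Already a fixed point.
Sat(EG req) = {3, 4}
|Sat(EG req)| = |{3, 4}| = 2.

2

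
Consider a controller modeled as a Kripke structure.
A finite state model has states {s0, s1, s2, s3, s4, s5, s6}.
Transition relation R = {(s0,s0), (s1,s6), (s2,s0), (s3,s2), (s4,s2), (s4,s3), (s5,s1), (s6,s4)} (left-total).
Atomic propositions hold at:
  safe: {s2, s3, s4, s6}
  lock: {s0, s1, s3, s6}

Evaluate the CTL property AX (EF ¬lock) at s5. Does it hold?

Yes

Sat(¬lock) = {s2, s4, s5}
EF ¬lock: least fixpoint, start Z0 = {s2, s4, s5}, add states with some successor in Z. Z1 = {s2, s3, s4, s5, s6}; Z2 = {s1, s2, s3, s4, s5, s6}; fixed.
Sat(EF ¬lock) = {s1, s2, s3, s4, s5, s6}
Sat(AX (EF ¬lock)) = {s : every successor in {s1, s2, s3, s4, s5, s6}} = {s1, s3, s4, s5, s6}
s5 ∈ Sat(AX (EF ¬lock)) = {s1, s3, s4, s5, s6}, so the formula holds at s5.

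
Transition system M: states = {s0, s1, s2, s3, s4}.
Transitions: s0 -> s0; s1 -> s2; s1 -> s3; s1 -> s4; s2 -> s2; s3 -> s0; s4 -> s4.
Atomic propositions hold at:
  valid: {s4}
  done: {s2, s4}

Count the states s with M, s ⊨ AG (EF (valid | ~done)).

3

Sat(~done) = {s0, s1, s3}
Sat(valid | ~done) = {s0, s1, s3, s4}
EF (valid | ~done): least fixpoint, start Z0 = {s0, s1, s3, s4}, add states with some successor in Z. Already a fixed point.
Sat(EF (valid | ~done)) = {s0, s1, s3, s4}
AG (EF (valid | ~done)): greatest fixpoint, start Z0 = {s0, s1, s3, s4}, keep only states in Sat with every successor in Z. Z1 = {s0, s3, s4}; fixed.
Sat(AG (EF (valid | ~done))) = {s0, s3, s4}
|Sat(AG (EF (valid | ~done)))| = |{s0, s3, s4}| = 3.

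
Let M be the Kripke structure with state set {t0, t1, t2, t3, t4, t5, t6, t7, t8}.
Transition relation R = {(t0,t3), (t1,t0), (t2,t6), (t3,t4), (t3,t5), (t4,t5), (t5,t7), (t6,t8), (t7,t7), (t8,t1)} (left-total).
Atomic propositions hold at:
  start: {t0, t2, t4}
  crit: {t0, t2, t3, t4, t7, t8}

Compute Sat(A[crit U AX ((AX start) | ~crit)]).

Sat(AX start) = {s : every successor in {t0, t2, t4}} = {t1}
Sat(~crit) = {t1, t5, t6}
Sat((AX start) | ~crit) = {t1, t5, t6}
Sat(AX ((AX start) | ~crit)) = {s : every successor in {t1, t5, t6}} = {t2, t4, t8}
A[crit U AX ((AX start) | ~crit)]: least fixpoint, start Z0 = Sat(AX ((AX start) | ~crit)) = {t2, t4, t8}, add states in Sat(crit) with every successor in Z. Already a fixed point.
Sat(A[crit U AX ((AX start) | ~crit)]) = {t2, t4, t8}

{t2, t4, t8}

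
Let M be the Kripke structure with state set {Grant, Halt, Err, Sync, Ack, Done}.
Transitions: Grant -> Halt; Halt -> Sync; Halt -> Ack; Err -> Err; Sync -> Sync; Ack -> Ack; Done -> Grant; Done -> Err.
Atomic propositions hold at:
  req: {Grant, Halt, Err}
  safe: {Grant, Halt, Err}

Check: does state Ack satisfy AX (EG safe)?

EG safe: greatest fixpoint, start Z0 = {Grant, Halt, Err}, keep only states in Sat with some successor in Z. Z1 = {Grant, Err}; Z2 = {Err}; fixed.
Sat(EG safe) = {Err}
Sat(AX (EG safe)) = {s : every successor in {Err}} = {Err}
Ack ∉ Sat(AX (EG safe)) = {Err}, so the formula does not hold at Ack.

No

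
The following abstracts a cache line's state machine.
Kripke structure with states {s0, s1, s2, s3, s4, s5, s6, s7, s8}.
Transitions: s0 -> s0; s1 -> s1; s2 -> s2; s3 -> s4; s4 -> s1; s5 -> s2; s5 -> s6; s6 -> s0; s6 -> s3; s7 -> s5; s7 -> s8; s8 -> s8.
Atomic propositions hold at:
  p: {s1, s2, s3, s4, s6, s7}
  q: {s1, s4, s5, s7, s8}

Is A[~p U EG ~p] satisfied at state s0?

Yes

Sat(~p) = {s0, s5, s8}
EG ~p: greatest fixpoint, start Z0 = {s0, s5, s8}, keep only states in Sat with some successor in Z. Z1 = {s0, s8}; fixed.
Sat(EG ~p) = {s0, s8}
A[~p U EG ~p]: least fixpoint, start Z0 = Sat(EG ~p) = {s0, s8}, add states in Sat(~p) with every successor in Z. Already a fixed point.
Sat(A[~p U EG ~p]) = {s0, s8}
s0 ∈ Sat(A[~p U EG ~p]) = {s0, s8}, so the formula holds at s0.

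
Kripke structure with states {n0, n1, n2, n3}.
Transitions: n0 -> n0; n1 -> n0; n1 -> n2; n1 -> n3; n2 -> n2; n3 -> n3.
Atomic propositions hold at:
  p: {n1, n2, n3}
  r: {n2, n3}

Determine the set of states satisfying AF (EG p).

{n1, n2, n3}

EG p: greatest fixpoint, start Z0 = {n1, n2, n3}, keep only states in Sat with some successor in Z. Already a fixed point.
Sat(EG p) = {n1, n2, n3}
AF (EG p): least fixpoint, start Z0 = {n1, n2, n3}, add states with every successor in Z. Already a fixed point.
Sat(AF (EG p)) = {n1, n2, n3}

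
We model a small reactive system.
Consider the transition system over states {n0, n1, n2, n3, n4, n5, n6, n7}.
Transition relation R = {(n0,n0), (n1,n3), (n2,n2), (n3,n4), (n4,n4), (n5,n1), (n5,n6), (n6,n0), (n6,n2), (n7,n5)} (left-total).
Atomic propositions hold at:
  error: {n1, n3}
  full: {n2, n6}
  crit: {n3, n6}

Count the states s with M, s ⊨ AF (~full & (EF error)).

Sat(~full) = {n0, n1, n3, n4, n5, n7}
EF error: least fixpoint, start Z0 = {n1, n3}, add states with some successor in Z. Z1 = {n1, n3, n5}; Z2 = {n1, n3, n5, n7}; fixed.
Sat(EF error) = {n1, n3, n5, n7}
Sat(~full & (EF error)) = {n1, n3, n5, n7}
AF (~full & (EF error)): least fixpoint, start Z0 = {n1, n3, n5, n7}, add states with every successor in Z. Already a fixed point.
Sat(AF (~full & (EF error))) = {n1, n3, n5, n7}
|Sat(AF (~full & (EF error)))| = |{n1, n3, n5, n7}| = 4.

4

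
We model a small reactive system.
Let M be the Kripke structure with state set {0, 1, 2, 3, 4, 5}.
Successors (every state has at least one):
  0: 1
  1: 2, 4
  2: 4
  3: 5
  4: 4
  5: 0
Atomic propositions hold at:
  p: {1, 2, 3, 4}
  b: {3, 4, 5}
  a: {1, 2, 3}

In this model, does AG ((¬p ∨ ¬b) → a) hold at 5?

Sat(¬p) = {0, 5}
Sat(¬b) = {0, 1, 2}
Sat(¬p ∨ ¬b) = {0, 1, 2, 5}
Sat((¬p ∨ ¬b) → a) = {1, 2, 3, 4}
AG ((¬p ∨ ¬b) → a): greatest fixpoint, start Z0 = {1, 2, 3, 4}, keep only states in Sat with every successor in Z. Z1 = {1, 2, 4}; fixed.
Sat(AG ((¬p ∨ ¬b) → a)) = {1, 2, 4}
5 ∉ Sat(AG ((¬p ∨ ¬b) → a)) = {1, 2, 4}, so the formula does not hold at 5.

No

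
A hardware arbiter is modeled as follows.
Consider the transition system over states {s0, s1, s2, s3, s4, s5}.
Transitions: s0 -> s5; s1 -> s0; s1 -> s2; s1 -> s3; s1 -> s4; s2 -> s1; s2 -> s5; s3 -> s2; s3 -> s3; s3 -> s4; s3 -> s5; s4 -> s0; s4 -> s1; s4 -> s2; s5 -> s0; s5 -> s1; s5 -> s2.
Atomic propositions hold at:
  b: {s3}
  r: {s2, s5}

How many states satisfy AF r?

3

AF r: least fixpoint, start Z0 = {s2, s5}, add states with every successor in Z. Z1 = {s0, s2, s5}; fixed.
Sat(AF r) = {s0, s2, s5}
|Sat(AF r)| = |{s0, s2, s5}| = 3.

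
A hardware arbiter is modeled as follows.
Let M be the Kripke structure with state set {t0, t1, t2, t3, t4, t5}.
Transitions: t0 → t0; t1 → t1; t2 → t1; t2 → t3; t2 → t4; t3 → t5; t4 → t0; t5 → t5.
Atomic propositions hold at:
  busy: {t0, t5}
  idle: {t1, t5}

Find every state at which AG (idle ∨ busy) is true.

Sat(idle ∨ busy) = {t0, t1, t5}
AG (idle ∨ busy): greatest fixpoint, start Z0 = {t0, t1, t5}, keep only states in Sat with every successor in Z. Already a fixed point.
Sat(AG (idle ∨ busy)) = {t0, t1, t5}

{t0, t1, t5}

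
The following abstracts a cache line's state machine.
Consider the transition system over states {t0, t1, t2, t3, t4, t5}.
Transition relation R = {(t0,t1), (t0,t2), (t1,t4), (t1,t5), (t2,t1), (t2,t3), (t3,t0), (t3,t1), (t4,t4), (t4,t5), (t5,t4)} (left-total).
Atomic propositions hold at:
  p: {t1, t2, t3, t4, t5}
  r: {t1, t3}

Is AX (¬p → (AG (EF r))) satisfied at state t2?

Sat(¬p) = {t0}
EF r: least fixpoint, start Z0 = {t1, t3}, add states with some successor in Z. Z1 = {t0, t1, t2, t3}; fixed.
Sat(EF r) = {t0, t1, t2, t3}
AG (EF r): greatest fixpoint, start Z0 = {t0, t1, t2, t3}, keep only states in Sat with every successor in Z. Z1 = {t0, t2, t3}; Z2 = ∅; fixed.
Sat(AG (EF r)) = ∅
Sat(¬p → (AG (EF r))) = {t1, t2, t3, t4, t5}
Sat(AX (¬p → (AG (EF r)))) = {s : every successor in {t1, t2, t3, t4, t5}} = {t0, t1, t2, t4, t5}
t2 ∈ Sat(AX (¬p → (AG (EF r)))) = {t0, t1, t2, t4, t5}, so the formula holds at t2.

Yes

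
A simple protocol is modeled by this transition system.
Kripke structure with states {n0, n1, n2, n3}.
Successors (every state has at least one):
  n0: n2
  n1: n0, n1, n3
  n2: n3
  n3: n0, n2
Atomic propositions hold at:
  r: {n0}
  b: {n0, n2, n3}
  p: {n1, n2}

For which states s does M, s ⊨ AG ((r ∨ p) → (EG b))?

{n0, n2, n3}

Sat(r ∨ p) = {n0, n1, n2}
EG b: greatest fixpoint, start Z0 = {n0, n2, n3}, keep only states in Sat with some successor in Z. Already a fixed point.
Sat(EG b) = {n0, n2, n3}
Sat((r ∨ p) → (EG b)) = {n0, n2, n3}
AG ((r ∨ p) → (EG b)): greatest fixpoint, start Z0 = {n0, n2, n3}, keep only states in Sat with every successor in Z. Already a fixed point.
Sat(AG ((r ∨ p) → (EG b))) = {n0, n2, n3}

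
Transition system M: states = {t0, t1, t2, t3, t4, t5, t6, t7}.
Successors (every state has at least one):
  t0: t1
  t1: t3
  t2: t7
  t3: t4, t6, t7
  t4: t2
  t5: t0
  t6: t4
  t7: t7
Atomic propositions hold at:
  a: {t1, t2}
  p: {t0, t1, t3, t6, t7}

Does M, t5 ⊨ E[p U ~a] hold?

Yes

Sat(~a) = {t0, t3, t4, t5, t6, t7}
E[p U ~a]: least fixpoint, start Z0 = Sat(~a) = {t0, t3, t4, t5, t6, t7}, add states in Sat(p) with some successor in Z. Z1 = {t0, t1, t3, t4, t5, t6, t7}; fixed.
Sat(E[p U ~a]) = {t0, t1, t3, t4, t5, t6, t7}
t5 ∈ Sat(E[p U ~a]) = {t0, t1, t3, t4, t5, t6, t7}, so the formula holds at t5.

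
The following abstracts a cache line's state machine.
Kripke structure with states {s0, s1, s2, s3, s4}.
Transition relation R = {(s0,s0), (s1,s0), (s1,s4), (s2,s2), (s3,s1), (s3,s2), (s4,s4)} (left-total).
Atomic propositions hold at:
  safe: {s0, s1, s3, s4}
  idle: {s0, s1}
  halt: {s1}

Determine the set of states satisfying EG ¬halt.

{s0, s2, s3, s4}

Sat(¬halt) = {s0, s2, s3, s4}
EG ¬halt: greatest fixpoint, start Z0 = {s0, s2, s3, s4}, keep only states in Sat with some successor in Z. Already a fixed point.
Sat(EG ¬halt) = {s0, s2, s3, s4}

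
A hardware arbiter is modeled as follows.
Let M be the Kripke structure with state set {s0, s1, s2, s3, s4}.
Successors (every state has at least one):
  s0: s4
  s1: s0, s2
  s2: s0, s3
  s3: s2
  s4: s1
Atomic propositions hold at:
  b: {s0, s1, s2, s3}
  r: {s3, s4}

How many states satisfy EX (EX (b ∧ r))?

Sat(b ∧ r) = {s3}
Sat(EX (b ∧ r)) = {s : some successor in {s3}} = {s2}
Sat(EX (EX (b ∧ r))) = {s : some successor in {s2}} = {s1, s3}
|Sat(EX (EX (b ∧ r)))| = |{s1, s3}| = 2.

2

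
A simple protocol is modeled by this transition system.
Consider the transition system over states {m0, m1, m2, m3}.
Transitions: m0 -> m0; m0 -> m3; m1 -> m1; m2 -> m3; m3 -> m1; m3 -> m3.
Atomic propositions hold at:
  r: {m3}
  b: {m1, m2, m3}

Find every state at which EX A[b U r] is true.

{m0, m2, m3}

A[b U r]: least fixpoint, start Z0 = Sat(r) = {m3}, add states in Sat(b) with every successor in Z. Z1 = {m2, m3}; fixed.
Sat(A[b U r]) = {m2, m3}
Sat(EX A[b U r]) = {s : some successor in {m2, m3}} = {m0, m2, m3}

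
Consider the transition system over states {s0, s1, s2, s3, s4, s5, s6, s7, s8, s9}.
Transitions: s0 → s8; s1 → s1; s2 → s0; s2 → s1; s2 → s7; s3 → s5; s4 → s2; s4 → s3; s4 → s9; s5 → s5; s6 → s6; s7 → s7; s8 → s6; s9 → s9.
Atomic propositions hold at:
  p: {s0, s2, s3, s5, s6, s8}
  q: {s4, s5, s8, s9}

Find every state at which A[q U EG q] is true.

EG q: greatest fixpoint, start Z0 = {s4, s5, s8, s9}, keep only states in Sat with some successor in Z. Z1 = {s4, s5, s9}; fixed.
Sat(EG q) = {s4, s5, s9}
A[q U EG q]: least fixpoint, start Z0 = Sat(EG q) = {s4, s5, s9}, add states in Sat(q) with every successor in Z. Already a fixed point.
Sat(A[q U EG q]) = {s4, s5, s9}

{s4, s5, s9}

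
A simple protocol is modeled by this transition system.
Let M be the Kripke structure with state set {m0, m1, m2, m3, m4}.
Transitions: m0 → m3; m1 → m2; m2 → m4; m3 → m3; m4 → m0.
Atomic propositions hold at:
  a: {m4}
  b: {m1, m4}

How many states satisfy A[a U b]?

2

A[a U b]: least fixpoint, start Z0 = Sat(b) = {m1, m4}, add states in Sat(a) with every successor in Z. Already a fixed point.
Sat(A[a U b]) = {m1, m4}
|Sat(A[a U b])| = |{m1, m4}| = 2.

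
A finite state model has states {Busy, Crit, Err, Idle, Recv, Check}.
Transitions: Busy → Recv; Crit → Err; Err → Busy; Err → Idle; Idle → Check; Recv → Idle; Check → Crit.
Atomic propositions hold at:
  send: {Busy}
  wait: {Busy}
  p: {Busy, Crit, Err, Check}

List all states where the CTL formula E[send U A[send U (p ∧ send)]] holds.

Sat(p ∧ send) = {Busy}
A[send U (p ∧ send)]: least fixpoint, start Z0 = Sat((p ∧ send)) = {Busy}, add states in Sat(send) with every successor in Z. Already a fixed point.
Sat(A[send U (p ∧ send)]) = {Busy}
E[send U A[send U (p ∧ send)]]: least fixpoint, start Z0 = Sat(A[send U (p ∧ send)]) = {Busy}, add states in Sat(send) with some successor in Z. Already a fixed point.
Sat(E[send U A[send U (p ∧ send)]]) = {Busy}

{Busy}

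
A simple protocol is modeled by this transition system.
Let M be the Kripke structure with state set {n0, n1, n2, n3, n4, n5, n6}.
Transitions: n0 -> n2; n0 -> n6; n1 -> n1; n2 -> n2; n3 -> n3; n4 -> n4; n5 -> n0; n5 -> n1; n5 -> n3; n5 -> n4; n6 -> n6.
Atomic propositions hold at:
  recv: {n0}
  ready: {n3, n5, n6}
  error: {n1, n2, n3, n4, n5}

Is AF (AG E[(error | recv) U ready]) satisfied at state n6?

Sat(error | recv) = {n0, n1, n2, n3, n4, n5}
E[(error | recv) U ready]: least fixpoint, start Z0 = Sat(ready) = {n3, n5, n6}, add states in Sat(error | recv) with some successor in Z. Z1 = {n0, n3, n5, n6}; fixed.
Sat(E[(error | recv) U ready]) = {n0, n3, n5, n6}
AG E[(error | recv) U ready]: greatest fixpoint, start Z0 = {n0, n3, n5, n6}, keep only states in Sat with every successor in Z. Z1 = {n3, n6}; fixed.
Sat(AG E[(error | recv) U ready]) = {n3, n6}
AF (AG E[(error | recv) U ready]): least fixpoint, start Z0 = {n3, n6}, add states with every successor in Z. Already a fixed point.
Sat(AF (AG E[(error | recv) U ready])) = {n3, n6}
n6 ∈ Sat(AF (AG E[(error | recv) U ready])) = {n3, n6}, so the formula holds at n6.

Yes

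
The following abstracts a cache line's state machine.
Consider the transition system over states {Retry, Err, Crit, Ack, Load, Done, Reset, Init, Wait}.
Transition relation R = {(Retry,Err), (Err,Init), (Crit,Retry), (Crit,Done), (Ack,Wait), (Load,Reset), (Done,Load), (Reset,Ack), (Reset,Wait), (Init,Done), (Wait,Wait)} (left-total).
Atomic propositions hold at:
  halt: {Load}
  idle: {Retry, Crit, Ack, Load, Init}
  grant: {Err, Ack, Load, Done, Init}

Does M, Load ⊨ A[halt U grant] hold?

A[halt U grant]: least fixpoint, start Z0 = Sat(grant) = {Err, Ack, Load, Done, Init}, add states in Sat(halt) with every successor in Z. Already a fixed point.
Sat(A[halt U grant]) = {Err, Ack, Load, Done, Init}
Load ∈ Sat(A[halt U grant]) = {Err, Ack, Load, Done, Init}, so the formula holds at Load.

Yes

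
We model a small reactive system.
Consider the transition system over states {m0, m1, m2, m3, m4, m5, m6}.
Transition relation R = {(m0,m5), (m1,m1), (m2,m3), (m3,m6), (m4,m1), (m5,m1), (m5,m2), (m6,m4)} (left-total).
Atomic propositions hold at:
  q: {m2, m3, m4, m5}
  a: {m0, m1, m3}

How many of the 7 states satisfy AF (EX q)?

Sat(EX q) = {s : some successor in {m2, m3, m4, m5}} = {m0, m2, m5, m6}
AF (EX q): least fixpoint, start Z0 = {m0, m2, m5, m6}, add states with every successor in Z. Z1 = {m0, m2, m3, m5, m6}; fixed.
Sat(AF (EX q)) = {m0, m2, m3, m5, m6}
|Sat(AF (EX q))| = |{m0, m2, m3, m5, m6}| = 5.

5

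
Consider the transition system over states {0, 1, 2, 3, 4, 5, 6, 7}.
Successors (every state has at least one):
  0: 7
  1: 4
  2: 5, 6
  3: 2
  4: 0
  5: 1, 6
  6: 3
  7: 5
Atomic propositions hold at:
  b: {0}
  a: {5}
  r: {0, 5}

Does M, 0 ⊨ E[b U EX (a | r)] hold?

Sat(a | r) = {0, 5}
Sat(EX (a | r)) = {s : some successor in {0, 5}} = {2, 4, 7}
E[b U EX (a | r)]: least fixpoint, start Z0 = Sat(EX (a | r)) = {2, 4, 7}, add states in Sat(b) with some successor in Z. Z1 = {0, 2, 4, 7}; fixed.
Sat(E[b U EX (a | r)]) = {0, 2, 4, 7}
0 ∈ Sat(E[b U EX (a | r)]) = {0, 2, 4, 7}, so the formula holds at 0.

Yes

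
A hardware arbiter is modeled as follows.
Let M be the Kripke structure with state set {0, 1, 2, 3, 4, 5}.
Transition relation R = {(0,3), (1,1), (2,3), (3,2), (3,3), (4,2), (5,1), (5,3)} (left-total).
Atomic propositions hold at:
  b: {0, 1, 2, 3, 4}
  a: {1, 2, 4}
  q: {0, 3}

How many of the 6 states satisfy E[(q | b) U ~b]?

1

Sat(q | b) = {0, 1, 2, 3, 4}
Sat(~b) = {5}
E[(q | b) U ~b]: least fixpoint, start Z0 = Sat(~b) = {5}, add states in Sat(q | b) with some successor in Z. Already a fixed point.
Sat(E[(q | b) U ~b]) = {5}
|Sat(E[(q | b) U ~b])| = |{5}| = 1.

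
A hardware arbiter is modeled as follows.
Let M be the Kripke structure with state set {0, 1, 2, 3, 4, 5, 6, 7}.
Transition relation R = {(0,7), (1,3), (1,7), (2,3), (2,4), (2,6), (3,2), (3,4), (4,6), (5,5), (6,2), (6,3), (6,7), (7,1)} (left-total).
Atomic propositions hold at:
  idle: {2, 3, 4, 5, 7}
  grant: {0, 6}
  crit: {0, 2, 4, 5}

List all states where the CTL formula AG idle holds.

AG idle: greatest fixpoint, start Z0 = {2, 3, 4, 5, 7}, keep only states in Sat with every successor in Z. Z1 = {3, 5}; Z2 = {5}; fixed.
Sat(AG idle) = {5}

{5}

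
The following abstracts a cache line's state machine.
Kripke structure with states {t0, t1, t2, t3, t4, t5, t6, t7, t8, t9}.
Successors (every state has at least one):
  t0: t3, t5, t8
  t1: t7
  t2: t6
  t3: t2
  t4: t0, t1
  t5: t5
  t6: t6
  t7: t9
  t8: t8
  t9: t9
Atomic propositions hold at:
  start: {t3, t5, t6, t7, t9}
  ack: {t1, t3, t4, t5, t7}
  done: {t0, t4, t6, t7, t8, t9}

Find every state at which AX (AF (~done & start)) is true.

{t5}

Sat(~done) = {t1, t2, t3, t5}
Sat(~done & start) = {t3, t5}
AF (~done & start): least fixpoint, start Z0 = {t3, t5}, add states with every successor in Z. Already a fixed point.
Sat(AF (~done & start)) = {t3, t5}
Sat(AX (AF (~done & start))) = {s : every successor in {t3, t5}} = {t5}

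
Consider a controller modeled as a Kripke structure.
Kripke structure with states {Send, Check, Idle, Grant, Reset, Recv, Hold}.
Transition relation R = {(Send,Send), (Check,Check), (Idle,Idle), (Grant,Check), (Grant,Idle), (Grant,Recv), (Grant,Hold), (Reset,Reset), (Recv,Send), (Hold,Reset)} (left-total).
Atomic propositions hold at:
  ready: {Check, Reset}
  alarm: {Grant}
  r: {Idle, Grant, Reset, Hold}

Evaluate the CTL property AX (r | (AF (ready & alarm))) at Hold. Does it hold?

Sat(ready & alarm) = ∅
AF (ready & alarm): least fixpoint, start Z0 = ∅, add states with every successor in Z. Already a fixed point.
Sat(AF (ready & alarm)) = ∅
Sat(r | (AF (ready & alarm))) = {Idle, Grant, Reset, Hold}
Sat(AX (r | (AF (ready & alarm)))) = {s : every successor in {Idle, Grant, Reset, Hold}} = {Idle, Reset, Hold}
Hold ∈ Sat(AX (r | (AF (ready & alarm)))) = {Idle, Reset, Hold}, so the formula holds at Hold.

Yes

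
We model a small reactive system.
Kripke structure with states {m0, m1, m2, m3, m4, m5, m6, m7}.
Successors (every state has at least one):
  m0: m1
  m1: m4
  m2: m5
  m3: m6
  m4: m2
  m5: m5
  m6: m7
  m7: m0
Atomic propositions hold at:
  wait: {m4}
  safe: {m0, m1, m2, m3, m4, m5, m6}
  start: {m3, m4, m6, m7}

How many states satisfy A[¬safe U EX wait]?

Sat(¬safe) = {m7}
Sat(EX wait) = {s : some successor in {m4}} = {m1}
A[¬safe U EX wait]: least fixpoint, start Z0 = Sat(EX wait) = {m1}, add states in Sat(¬safe) with every successor in Z. Already a fixed point.
Sat(A[¬safe U EX wait]) = {m1}
|Sat(A[¬safe U EX wait])| = |{m1}| = 1.

1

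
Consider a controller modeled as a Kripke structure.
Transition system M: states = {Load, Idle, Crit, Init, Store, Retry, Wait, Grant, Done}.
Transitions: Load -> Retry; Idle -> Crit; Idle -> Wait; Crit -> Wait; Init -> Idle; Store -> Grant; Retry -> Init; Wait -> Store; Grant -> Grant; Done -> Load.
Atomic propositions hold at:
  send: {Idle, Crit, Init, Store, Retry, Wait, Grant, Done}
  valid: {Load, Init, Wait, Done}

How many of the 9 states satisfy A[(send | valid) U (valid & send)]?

Sat(send | valid) = {Load, Idle, Crit, Init, Store, Retry, Wait, Grant, Done}
Sat(valid & send) = {Init, Wait, Done}
A[(send | valid) U (valid & send)]: least fixpoint, start Z0 = Sat((valid & send)) = {Init, Wait, Done}, add states in Sat(send | valid) with every successor in Z. Z1 = {Crit, Init, Retry, Wait, Done}; Z2 = {Load, Idle, Crit, Init, Retry, Wait, Done}; fixed.
Sat(A[(send | valid) U (valid & send)]) = {Load, Idle, Crit, Init, Retry, Wait, Done}
|Sat(A[(send | valid) U (valid & send)])| = |{Load, Idle, Crit, Init, Retry, Wait, Done}| = 7.

7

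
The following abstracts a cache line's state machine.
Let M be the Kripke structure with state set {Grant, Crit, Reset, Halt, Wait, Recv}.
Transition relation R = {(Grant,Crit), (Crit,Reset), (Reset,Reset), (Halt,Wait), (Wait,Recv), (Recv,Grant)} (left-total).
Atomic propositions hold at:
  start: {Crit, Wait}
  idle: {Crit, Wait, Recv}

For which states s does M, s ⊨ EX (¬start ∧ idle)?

Sat(¬start) = {Grant, Reset, Halt, Recv}
Sat(¬start ∧ idle) = {Recv}
Sat(EX (¬start ∧ idle)) = {s : some successor in {Recv}} = {Wait}

{Wait}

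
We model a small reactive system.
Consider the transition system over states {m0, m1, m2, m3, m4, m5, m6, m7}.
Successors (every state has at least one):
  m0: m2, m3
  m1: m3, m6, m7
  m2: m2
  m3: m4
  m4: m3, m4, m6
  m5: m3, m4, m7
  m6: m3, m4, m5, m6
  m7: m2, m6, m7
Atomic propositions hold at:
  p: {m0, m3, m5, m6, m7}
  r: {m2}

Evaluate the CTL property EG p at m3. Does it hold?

EG p: greatest fixpoint, start Z0 = {m0, m3, m5, m6, m7}, keep only states in Sat with some successor in Z. Z1 = {m0, m5, m6, m7}; Z2 = {m5, m6, m7}; fixed.
Sat(EG p) = {m5, m6, m7}
m3 ∉ Sat(EG p) = {m5, m6, m7}, so the formula does not hold at m3.

No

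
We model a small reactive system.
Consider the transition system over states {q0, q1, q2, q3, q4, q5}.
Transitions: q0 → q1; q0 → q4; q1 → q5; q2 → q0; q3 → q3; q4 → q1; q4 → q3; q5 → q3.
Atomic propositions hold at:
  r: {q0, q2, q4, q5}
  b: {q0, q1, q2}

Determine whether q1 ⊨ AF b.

Yes

AF b: least fixpoint, start Z0 = {q0, q1, q2}, add states with every successor in Z. Already a fixed point.
Sat(AF b) = {q0, q1, q2}
q1 ∈ Sat(AF b) = {q0, q1, q2}, so the formula holds at q1.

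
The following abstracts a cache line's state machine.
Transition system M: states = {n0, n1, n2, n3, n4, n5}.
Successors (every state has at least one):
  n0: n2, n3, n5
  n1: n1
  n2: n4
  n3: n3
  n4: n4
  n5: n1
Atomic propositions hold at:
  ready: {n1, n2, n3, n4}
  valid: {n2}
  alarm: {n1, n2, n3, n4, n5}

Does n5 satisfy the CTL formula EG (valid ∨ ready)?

Sat(valid ∨ ready) = {n1, n2, n3, n4}
EG (valid ∨ ready): greatest fixpoint, start Z0 = {n1, n2, n3, n4}, keep only states in Sat with some successor in Z. Already a fixed point.
Sat(EG (valid ∨ ready)) = {n1, n2, n3, n4}
n5 ∉ Sat(EG (valid ∨ ready)) = {n1, n2, n3, n4}, so the formula does not hold at n5.

No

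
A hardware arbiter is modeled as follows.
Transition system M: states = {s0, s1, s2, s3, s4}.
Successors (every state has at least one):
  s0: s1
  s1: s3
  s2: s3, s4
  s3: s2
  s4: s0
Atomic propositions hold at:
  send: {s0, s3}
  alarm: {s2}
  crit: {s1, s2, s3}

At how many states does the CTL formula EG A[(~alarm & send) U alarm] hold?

Sat(~alarm) = {s0, s1, s3, s4}
Sat(~alarm & send) = {s0, s3}
A[(~alarm & send) U alarm]: least fixpoint, start Z0 = Sat(alarm) = {s2}, add states in Sat(~alarm & send) with every successor in Z. Z1 = {s2, s3}; fixed.
Sat(A[(~alarm & send) U alarm]) = {s2, s3}
EG A[(~alarm & send) U alarm]: greatest fixpoint, start Z0 = {s2, s3}, keep only states in Sat with some successor in Z. Already a fixed point.
Sat(EG A[(~alarm & send) U alarm]) = {s2, s3}
|Sat(EG A[(~alarm & send) U alarm])| = |{s2, s3}| = 2.

2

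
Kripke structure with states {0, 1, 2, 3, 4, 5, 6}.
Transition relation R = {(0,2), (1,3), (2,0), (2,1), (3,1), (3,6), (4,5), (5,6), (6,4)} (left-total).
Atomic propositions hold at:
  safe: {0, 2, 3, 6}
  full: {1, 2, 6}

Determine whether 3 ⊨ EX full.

Sat(EX full) = {s : some successor in {1, 2, 6}} = {0, 2, 3, 5}
3 ∈ Sat(EX full) = {0, 2, 3, 5}, so the formula holds at 3.

Yes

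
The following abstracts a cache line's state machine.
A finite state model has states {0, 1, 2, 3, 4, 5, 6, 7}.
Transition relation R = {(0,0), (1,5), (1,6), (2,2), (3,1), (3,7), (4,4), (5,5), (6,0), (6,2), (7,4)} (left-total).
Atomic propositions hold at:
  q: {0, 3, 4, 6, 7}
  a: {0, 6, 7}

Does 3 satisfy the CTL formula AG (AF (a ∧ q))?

No

Sat(a ∧ q) = {0, 6, 7}
AF (a ∧ q): least fixpoint, start Z0 = {0, 6, 7}, add states with every successor in Z. Already a fixed point.
Sat(AF (a ∧ q)) = {0, 6, 7}
AG (AF (a ∧ q)): greatest fixpoint, start Z0 = {0, 6, 7}, keep only states in Sat with every successor in Z. Z1 = {0}; fixed.
Sat(AG (AF (a ∧ q))) = {0}
3 ∉ Sat(AG (AF (a ∧ q))) = {0}, so the formula does not hold at 3.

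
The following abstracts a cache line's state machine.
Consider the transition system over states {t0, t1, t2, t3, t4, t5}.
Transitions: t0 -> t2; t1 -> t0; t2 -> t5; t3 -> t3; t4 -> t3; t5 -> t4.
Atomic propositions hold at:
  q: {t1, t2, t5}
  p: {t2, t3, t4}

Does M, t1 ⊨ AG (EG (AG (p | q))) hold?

Sat(p | q) = {t1, t2, t3, t4, t5}
AG (p | q): greatest fixpoint, start Z0 = {t1, t2, t3, t4, t5}, keep only states in Sat with every successor in Z. Z1 = {t2, t3, t4, t5}; fixed.
Sat(AG (p | q)) = {t2, t3, t4, t5}
EG (AG (p | q)): greatest fixpoint, start Z0 = {t2, t3, t4, t5}, keep only states in Sat with some successor in Z. Already a fixed point.
Sat(EG (AG (p | q))) = {t2, t3, t4, t5}
AG (EG (AG (p | q))): greatest fixpoint, start Z0 = {t2, t3, t4, t5}, keep only states in Sat with every successor in Z. Already a fixed point.
Sat(AG (EG (AG (p | q)))) = {t2, t3, t4, t5}
t1 ∉ Sat(AG (EG (AG (p | q)))) = {t2, t3, t4, t5}, so the formula does not hold at t1.

No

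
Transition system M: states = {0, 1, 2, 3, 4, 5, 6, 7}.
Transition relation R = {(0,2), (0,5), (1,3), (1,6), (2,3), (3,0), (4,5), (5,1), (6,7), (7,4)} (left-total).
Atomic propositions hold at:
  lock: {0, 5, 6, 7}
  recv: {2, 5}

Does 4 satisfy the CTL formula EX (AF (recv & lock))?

Sat(recv & lock) = {5}
AF (recv & lock): least fixpoint, start Z0 = {5}, add states with every successor in Z. Z1 = {4, 5}; Z2 = {4, 5, 7}; Z3 = {4, 5, 6, 7}; fixed.
Sat(AF (recv & lock)) = {4, 5, 6, 7}
Sat(EX (AF (recv & lock))) = {s : some successor in {4, 5, 6, 7}} = {0, 1, 4, 6, 7}
4 ∈ Sat(EX (AF (recv & lock))) = {0, 1, 4, 6, 7}, so the formula holds at 4.

Yes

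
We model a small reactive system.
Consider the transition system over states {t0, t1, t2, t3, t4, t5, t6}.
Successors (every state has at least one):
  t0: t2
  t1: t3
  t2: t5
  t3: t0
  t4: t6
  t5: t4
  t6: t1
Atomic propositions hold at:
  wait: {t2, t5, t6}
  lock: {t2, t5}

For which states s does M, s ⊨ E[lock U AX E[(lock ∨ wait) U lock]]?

{t0, t2}

Sat(lock ∨ wait) = {t2, t5, t6}
E[(lock ∨ wait) U lock]: least fixpoint, start Z0 = Sat(lock) = {t2, t5}, add states in Sat(lock ∨ wait) with some successor in Z. Already a fixed point.
Sat(E[(lock ∨ wait) U lock]) = {t2, t5}
Sat(AX E[(lock ∨ wait) U lock]) = {s : every successor in {t2, t5}} = {t0, t2}
E[lock U AX E[(lock ∨ wait) U lock]]: least fixpoint, start Z0 = Sat(AX E[(lock ∨ wait) U lock]) = {t0, t2}, add states in Sat(lock) with some successor in Z. Already a fixed point.
Sat(E[lock U AX E[(lock ∨ wait) U lock]]) = {t0, t2}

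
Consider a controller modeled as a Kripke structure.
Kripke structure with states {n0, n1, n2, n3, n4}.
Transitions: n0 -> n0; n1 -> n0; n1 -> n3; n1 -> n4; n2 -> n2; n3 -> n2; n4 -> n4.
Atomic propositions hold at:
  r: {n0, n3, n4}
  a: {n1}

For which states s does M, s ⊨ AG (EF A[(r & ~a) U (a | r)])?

{n0, n4}

Sat(~a) = {n0, n2, n3, n4}
Sat(r & ~a) = {n0, n3, n4}
Sat(a | r) = {n0, n1, n3, n4}
A[(r & ~a) U (a | r)]: least fixpoint, start Z0 = Sat((a | r)) = {n0, n1, n3, n4}, add states in Sat(r & ~a) with every successor in Z. Already a fixed point.
Sat(A[(r & ~a) U (a | r)]) = {n0, n1, n3, n4}
EF A[(r & ~a) U (a | r)]: least fixpoint, start Z0 = {n0, n1, n3, n4}, add states with some successor in Z. Already a fixed point.
Sat(EF A[(r & ~a) U (a | r)]) = {n0, n1, n3, n4}
AG (EF A[(r & ~a) U (a | r)]): greatest fixpoint, start Z0 = {n0, n1, n3, n4}, keep only states in Sat with every successor in Z. Z1 = {n0, n1, n4}; Z2 = {n0, n4}; fixed.
Sat(AG (EF A[(r & ~a) U (a | r)])) = {n0, n4}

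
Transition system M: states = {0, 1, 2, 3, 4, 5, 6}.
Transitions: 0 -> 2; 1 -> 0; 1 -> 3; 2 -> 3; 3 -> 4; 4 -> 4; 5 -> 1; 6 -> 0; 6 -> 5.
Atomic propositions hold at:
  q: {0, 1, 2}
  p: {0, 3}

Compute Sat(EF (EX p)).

Sat(EX p) = {s : some successor in {0, 3}} = {1, 2, 6}
EF (EX p): least fixpoint, start Z0 = {1, 2, 6}, add states with some successor in Z. Z1 = {0, 1, 2, 5, 6}; fixed.
Sat(EF (EX p)) = {0, 1, 2, 5, 6}

{0, 1, 2, 5, 6}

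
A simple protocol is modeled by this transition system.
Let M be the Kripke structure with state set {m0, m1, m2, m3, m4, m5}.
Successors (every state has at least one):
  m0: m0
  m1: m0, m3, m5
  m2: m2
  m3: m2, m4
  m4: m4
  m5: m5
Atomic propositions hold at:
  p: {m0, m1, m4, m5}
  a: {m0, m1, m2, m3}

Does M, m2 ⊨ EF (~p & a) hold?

Sat(~p) = {m2, m3}
Sat(~p & a) = {m2, m3}
EF (~p & a): least fixpoint, start Z0 = {m2, m3}, add states with some successor in Z. Z1 = {m1, m2, m3}; fixed.
Sat(EF (~p & a)) = {m1, m2, m3}
m2 ∈ Sat(EF (~p & a)) = {m1, m2, m3}, so the formula holds at m2.

Yes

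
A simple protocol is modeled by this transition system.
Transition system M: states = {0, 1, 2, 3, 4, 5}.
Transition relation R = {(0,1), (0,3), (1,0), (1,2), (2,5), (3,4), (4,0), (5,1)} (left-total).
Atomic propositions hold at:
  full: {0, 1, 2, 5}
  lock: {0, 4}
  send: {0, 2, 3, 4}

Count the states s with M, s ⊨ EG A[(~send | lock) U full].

Sat(~send) = {1, 5}
Sat(~send | lock) = {0, 1, 4, 5}
A[(~send | lock) U full]: least fixpoint, start Z0 = Sat(full) = {0, 1, 2, 5}, add states in Sat(~send | lock) with every successor in Z. Z1 = {0, 1, 2, 4, 5}; fixed.
Sat(A[(~send | lock) U full]) = {0, 1, 2, 4, 5}
EG A[(~send | lock) U full]: greatest fixpoint, start Z0 = {0, 1, 2, 4, 5}, keep only states in Sat with some successor in Z. Already a fixed point.
Sat(EG A[(~send | lock) U full]) = {0, 1, 2, 4, 5}
|Sat(EG A[(~send | lock) U full])| = |{0, 1, 2, 4, 5}| = 5.

5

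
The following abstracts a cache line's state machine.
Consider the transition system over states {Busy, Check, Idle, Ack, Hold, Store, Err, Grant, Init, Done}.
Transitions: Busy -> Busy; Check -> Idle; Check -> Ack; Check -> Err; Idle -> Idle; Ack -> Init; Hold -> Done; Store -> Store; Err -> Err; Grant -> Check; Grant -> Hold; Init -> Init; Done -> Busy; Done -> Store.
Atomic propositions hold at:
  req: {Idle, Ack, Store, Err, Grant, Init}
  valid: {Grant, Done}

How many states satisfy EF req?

9

EF req: least fixpoint, start Z0 = {Idle, Ack, Store, Err, Grant, Init}, add states with some successor in Z. Z1 = {Check, Idle, Ack, Store, Err, Grant, Init, Done}; Z2 = {Check, Idle, Ack, Hold, Store, Err, Grant, Init, Done}; fixed.
Sat(EF req) = {Check, Idle, Ack, Hold, Store, Err, Grant, Init, Done}
|Sat(EF req)| = |{Check, Idle, Ack, Hold, Store, Err, Grant, Init, Done}| = 9.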